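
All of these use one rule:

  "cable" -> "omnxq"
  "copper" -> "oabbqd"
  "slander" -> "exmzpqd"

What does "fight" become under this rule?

rustf

Compare letters: c→o is +12, a→m is +12, b→n is +12 — a constant shift. Each letter is shifted forward by 12 in the alphabet (a Caesar shift of +12).
On fight: f+12=r, i+12=u, g+12=s, h+12=t, t+12=f.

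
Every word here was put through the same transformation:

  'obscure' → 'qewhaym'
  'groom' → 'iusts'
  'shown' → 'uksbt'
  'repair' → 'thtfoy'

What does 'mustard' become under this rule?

oxwygyl

In obscure: o→q is +2, b→e is +3, s→w is +4, c→h is +5 — the shift increases by 1 each position. Letter i (0-indexed) is shifted by i+2, so successive shifts are 2, 3, 4, ….
On mustard: m+2=o, u+3=x, s+4=w, t+5=y, a+6=g, r+7=y, d+8=l.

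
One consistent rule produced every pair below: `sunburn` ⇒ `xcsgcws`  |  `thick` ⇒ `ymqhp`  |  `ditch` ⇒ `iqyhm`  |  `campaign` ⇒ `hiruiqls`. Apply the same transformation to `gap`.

The shift depends on letter class: consonant s→x is +5, but vowel u→c is +8. Vowels shift forward by 8 and consonants shift forward by 5.
On gap: g(cons)+5=l, a(vowel)+8=i, p(cons)+5=u.

liu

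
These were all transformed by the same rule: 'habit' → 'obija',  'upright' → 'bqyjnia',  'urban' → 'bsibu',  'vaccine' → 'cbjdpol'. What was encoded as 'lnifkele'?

embedded

Shifts by position in habit: pos 0: h→o (+7), pos 1: a→b (+1), pos 2: b→i (+7), pos 3: i→j (+1) — repeating every 2. A repeating key of period 2 is used — shifts +7, +1 over and over.
Reversing it on lnifkele: l−7=e, n−1=m, i−7=b, f−1=e, k−7=d, e−1=d, l−7=e, e−1=d.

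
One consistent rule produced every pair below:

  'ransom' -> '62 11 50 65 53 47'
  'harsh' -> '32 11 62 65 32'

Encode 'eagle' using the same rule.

r(#18)→62 and a(#1)→11: differences scale by 3, so n = 3·pos + 8. With a=1..z=26, the number is 3·pos + 8.
For eagle: e=5→23, a=1→11, g=7→29, l=12→44, e=5→23.

23 11 29 44 23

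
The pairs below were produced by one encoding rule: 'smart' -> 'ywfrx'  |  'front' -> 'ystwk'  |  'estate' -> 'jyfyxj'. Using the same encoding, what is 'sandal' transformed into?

The word is reversed, then every letter is shifted forward by 5.
Applying it to sandal: reverse → ladnas; then shift: l+5=q, a+5=f, d+5=i, n+5=s, a+5=f, s+5=x.

qfisfx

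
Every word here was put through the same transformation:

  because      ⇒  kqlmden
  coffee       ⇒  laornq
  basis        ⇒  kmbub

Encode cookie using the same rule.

laxwrq

Shifts by position in because: pos 0: b→k (+9), pos 1: e→q (+12), pos 2: c→l (+9), pos 3: a→m (+12) — repeating every 2. The shifts repeat in a cycle of length 2: positions 0,1,… shift by +9, +12, then the pattern repeats.
Applying it to cookie: c+9=l, o+12=a, o+9=x, k+12=w, i+9=r, e+12=q.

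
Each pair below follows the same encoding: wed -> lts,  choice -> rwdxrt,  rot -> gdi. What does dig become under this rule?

sxv

Compare letters: w→l is +15, e→t is +15, d→s is +15 — a constant shift. Each letter is shifted forward by 15 in the alphabet (a Caesar shift of +15).
Applying it to dig: d+15=s, i+15=x, g+15=v.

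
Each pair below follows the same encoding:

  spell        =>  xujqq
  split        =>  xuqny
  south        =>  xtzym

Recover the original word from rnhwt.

Every letter moves 5 places later in the alphabet, wrapping around z→a.
Undoing it on rnhwt: r−5=m, n−5=i, h−5=c, w−5=r, t−5=o.

micro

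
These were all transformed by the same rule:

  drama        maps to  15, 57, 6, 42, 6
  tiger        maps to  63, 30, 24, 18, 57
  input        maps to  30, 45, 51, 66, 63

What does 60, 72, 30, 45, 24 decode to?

swing

The formula is n = 3×(alphabet index, a=1) + 3.
Undoing it on 60, 72, 30, 45, 24: 60→(60−3)÷3=19=s, 72→(72−3)÷3=23=w, 30→(30−3)÷3=9=i, 45→(45−3)÷3=14=n, 24→(24−3)÷3=7=g.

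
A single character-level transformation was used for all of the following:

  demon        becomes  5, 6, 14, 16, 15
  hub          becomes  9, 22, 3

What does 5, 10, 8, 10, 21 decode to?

digit

d is letter #4 and maps to 5: an offset of 1. Letters become their 1-based position plus 1 (so a→2, b→3, …).
Reversing it on 5, 10, 8, 10, 21: 5→(5−1)÷1=4=d, 10→(10−1)÷1=9=i, 8→(8−1)÷1=7=g, 10→(10−1)÷1=9=i, 21→(21−1)÷1=20=t.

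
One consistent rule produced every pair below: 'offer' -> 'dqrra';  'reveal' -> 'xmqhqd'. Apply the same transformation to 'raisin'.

The output letters match the input read backwards, each shifted +12: offer reversed is reffo. Read the word backwards and shift each letter +12.
For raisin: reverse → nisiar; then shift: n+12=z, i+12=u, s+12=e, i+12=u, a+12=m, r+12=d.

zueumd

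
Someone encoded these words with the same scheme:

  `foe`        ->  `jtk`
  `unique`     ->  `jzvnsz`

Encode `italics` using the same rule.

Two steps: reverse the string, then apply a Caesar shift of +5.
On italics: reverse → scilati; then shift: s+5=x, c+5=h, i+5=n, l+5=q, a+5=f, t+5=y, i+5=n.

xhnqfyn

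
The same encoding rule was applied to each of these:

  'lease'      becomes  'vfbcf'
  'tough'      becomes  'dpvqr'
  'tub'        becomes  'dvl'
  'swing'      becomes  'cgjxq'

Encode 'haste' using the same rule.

rbcdf

The shift depends on letter class: consonant l→v is +10, but vowel e→f is +1. Two shifts are in play — +1 for a/e/i/o/u, +10 for every other letter.
On haste: h(cons)+10=r, a(vowel)+1=b, s(cons)+10=c, t(cons)+10=d, e(vowel)+1=f.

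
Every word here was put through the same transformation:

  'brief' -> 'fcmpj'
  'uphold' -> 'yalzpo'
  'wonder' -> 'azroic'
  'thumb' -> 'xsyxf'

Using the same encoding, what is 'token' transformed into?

xzopr

Shifts by position in brief: pos 0: b→f (+4), pos 1: r→c (+11), pos 2: i→m (+4), pos 3: e→p (+11) — repeating every 2. It's a Vigenère-style cipher with numeric key [4,11]: position i shifts by key[i mod 2].
For token: t+4=x, o+11=z, k+4=o, e+11=p, n+4=r.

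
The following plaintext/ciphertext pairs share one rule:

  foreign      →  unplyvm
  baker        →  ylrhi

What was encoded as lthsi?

blame

Two steps: reverse the string, then apply a Caesar shift of +7.
Undoing it on lthsi: shift back: l−7=e, t−7=m, h−7=a, s−7=l, i−7=b → emalb; then reverse → blame.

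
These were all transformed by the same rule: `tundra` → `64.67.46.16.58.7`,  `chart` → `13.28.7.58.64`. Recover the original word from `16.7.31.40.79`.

daily

t(#20)→64 and u(#21)→67: differences scale by 3, so n = 3·pos + 4. The formula is n = 3×(alphabet index, a=1) + 4.
Decoding 16.7.31.40.79: 16→(16−4)÷3=4=d, 7→(7−4)÷3=1=a, 31→(31−4)÷3=9=i, 40→(40−4)÷3=12=l, 79→(79−4)÷3=25=y.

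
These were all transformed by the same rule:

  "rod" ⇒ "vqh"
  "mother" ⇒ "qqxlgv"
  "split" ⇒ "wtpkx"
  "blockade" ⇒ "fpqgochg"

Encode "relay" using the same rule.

The shift depends on letter class: consonant r→v is +4, but vowel o→q is +2. The rule splits by letter class: vowels +2, consonants +4.
For relay: r(cons)+4=v, e(vowel)+2=g, l(cons)+4=p, a(vowel)+2=c, y(cons)+4=c.

vgpcc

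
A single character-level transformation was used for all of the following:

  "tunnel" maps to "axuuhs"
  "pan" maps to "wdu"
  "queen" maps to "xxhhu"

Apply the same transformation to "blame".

isdth

The shift depends on letter class: consonant t→a is +7, but vowel u→x is +3. Two shifts are in play — +3 for a/e/i/o/u, +7 for every other letter.
Applying it to blame: b(cons)+7=i, l(cons)+7=s, a(vowel)+3=d, m(cons)+7=t, e(vowel)+3=h.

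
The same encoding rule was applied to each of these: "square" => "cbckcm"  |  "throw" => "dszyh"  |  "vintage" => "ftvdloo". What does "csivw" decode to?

A repeating key of period 3 is used — shifts +10, +11, +8 over and over.
Decoding csivw: c−10=s, s−11=h, i−8=a, v−10=l, w−11=l.

shall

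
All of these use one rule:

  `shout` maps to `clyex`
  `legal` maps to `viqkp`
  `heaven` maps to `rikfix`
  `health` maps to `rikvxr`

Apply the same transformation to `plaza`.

zpkje

Shifts by position in shout: pos 0: s→c (+10), pos 1: h→l (+4), pos 2: o→y (+10), pos 3: u→e (+10), pos 4: t→x (+4) — repeating every 3. It's a Vigenère-style cipher with numeric key [10,4,10]: position i shifts by key[i mod 3].
On plaza: p+10=z, l+4=p, a+10=k, z+10=j, a+4=e.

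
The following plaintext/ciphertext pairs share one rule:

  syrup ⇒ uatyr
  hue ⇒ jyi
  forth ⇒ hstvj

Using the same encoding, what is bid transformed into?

dmf

The shift depends on letter class: consonant s→u is +2, but vowel u→y is +4. The rule splits by letter class: vowels +4, consonants +2.
On bid: b(cons)+2=d, i(vowel)+4=m, d(cons)+2=f.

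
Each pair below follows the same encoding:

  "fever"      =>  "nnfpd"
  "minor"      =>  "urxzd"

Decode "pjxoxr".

Each letter shifts forward by (position + 8), i.e. 8, 9, 10, … — the shift grows by one for each successive letter.
Reversing it on pjxoxr: p−8=h, j−9=a, x−10=n, o−11=d, x−12=l, r−13=e.

handle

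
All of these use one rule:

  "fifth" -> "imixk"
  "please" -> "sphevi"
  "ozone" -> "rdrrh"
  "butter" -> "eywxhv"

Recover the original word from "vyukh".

surge

Shifts by position in fifth: pos 0: f→i (+3), pos 1: i→m (+4), pos 2: f→i (+3), pos 3: t→x (+4) — repeating every 2. The shifts repeat in a cycle of length 2: positions 0,1,… shift by +3, +4, then the pattern repeats.
Reversing it on vyukh: v−3=s, y−4=u, u−3=r, k−4=g, h−3=e.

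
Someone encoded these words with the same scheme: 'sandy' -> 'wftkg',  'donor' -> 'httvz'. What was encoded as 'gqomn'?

In sandy: s→w is +4, a→f is +5, n→t is +6, d→k is +7 — the shift increases by 1 each position. The shift increases by 1 at each position, starting from +4: 4, 5, 6, ….
Undoing it on gqomn: g−4=c, q−5=l, o−6=i, m−7=f, n−8=f.

cliff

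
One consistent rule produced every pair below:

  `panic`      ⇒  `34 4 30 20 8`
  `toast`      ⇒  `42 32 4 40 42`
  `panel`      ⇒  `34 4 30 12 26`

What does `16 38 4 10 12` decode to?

grade

p(#16)→34 and a(#1)→4: differences scale by 2, so n = 2·pos + 2. The formula is n = 2×(alphabet index, a=1) + 2.
Reversing it on 16 38 4 10 12: 16→(16−2)÷2=7=g, 38→(38−2)÷2=18=r, 4→(4−2)÷2=1=a, 10→(10−2)÷2=4=d, 12→(12−2)÷2=5=e.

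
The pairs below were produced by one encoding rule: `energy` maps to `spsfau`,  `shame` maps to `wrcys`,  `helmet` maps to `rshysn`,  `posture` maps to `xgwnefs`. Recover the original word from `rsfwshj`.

This is an affine cipher: with a=0,…,z=25, each position x becomes (17x+2) mod 26.
Reversing it on rsfwshj: r(17)→23·(17−2)≡7=h; s(18)→23·(18−2)≡4=e; f(5)→23·(5−2)≡17=r; w(22)→23·(22−2)≡18=s; s(18)→23·(18−2)≡4=e; h(7)→23·(7−2)≡11=l; j(9)→23·(9−2)≡5=f (all mod 26).

herself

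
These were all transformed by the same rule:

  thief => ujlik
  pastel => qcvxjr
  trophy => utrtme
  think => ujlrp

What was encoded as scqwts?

In thief: t→u is +1, h→j is +2, i→l is +3, e→i is +4 — the shift increases by 1 each position. Each letter shifts forward by (position + 1), i.e. 1, 2, 3, … — the shift grows by one for each successive letter.
Undoing it on scqwts: s−1=r, c−2=a, q−3=n, w−4=s, t−5=o, s−6=m.

ransom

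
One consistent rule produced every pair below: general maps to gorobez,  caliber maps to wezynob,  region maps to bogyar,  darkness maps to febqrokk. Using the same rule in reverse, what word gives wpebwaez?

charcoal

g(6)→g(6) and e(4)→o(14) fit y≡9x+4 (mod 26); the inverse of 9 mod 26 is 3. This is an affine cipher: with a=0,…,z=25, each position x becomes (9x+4) mod 26.
Decoding wpebwaez: w(22)→3·(22−4)≡2=c; p(15)→3·(15−4)≡7=h; e(4)→3·(4−4)≡0=a; b(1)→3·(1−4)≡17=r; w(22)→3·(22−4)≡2=c; a(0)→3·(0−4)≡14=o; e(4)→3·(4−4)≡0=a; z(25)→3·(25−4)≡11=l (all mod 26).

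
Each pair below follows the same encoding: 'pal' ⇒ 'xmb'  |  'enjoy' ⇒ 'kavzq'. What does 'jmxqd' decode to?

relax

The output letters match the input read backwards, each shifted +12: pal reversed is lap. The word is reversed, then every letter is shifted forward by 12.
Reversing it on jmxqd: shift back: j−12=x, m−12=a, x−12=l, q−12=e, d−12=r → xaler; then reverse → relax.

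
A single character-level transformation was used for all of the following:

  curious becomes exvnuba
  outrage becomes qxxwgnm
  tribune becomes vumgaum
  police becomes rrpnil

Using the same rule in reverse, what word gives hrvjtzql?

forensic

The shift increases by 1 at each position, starting from +2: 2, 3, 4, ….
Undoing it on hrvjtzql: h−2=f, r−3=o, v−4=r, j−5=e, t−6=n, z−7=s, q−8=i, l−9=c.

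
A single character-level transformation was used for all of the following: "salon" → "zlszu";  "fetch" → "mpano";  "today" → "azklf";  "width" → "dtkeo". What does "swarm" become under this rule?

zhhct

The shifts repeat in a cycle of length 2: positions 0,1,… shift by +7, +11, then the pattern repeats.
On swarm: s+7=z, w+11=h, a+7=h, r+11=c, m+7=t.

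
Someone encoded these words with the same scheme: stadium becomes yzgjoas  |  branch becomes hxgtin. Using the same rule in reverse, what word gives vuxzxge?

portray

Compare letters: s→y is +6, t→z is +6, a→g is +6 — a constant shift. Every letter moves 6 places later in the alphabet, wrapping around z→a.
Undoing it on vuxzxge: v−6=p, u−6=o, x−6=r, z−6=t, x−6=r, g−6=a, e−6=y.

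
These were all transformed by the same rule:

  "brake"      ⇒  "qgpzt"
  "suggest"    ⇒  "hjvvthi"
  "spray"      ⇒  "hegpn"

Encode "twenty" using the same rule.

Compare letters: b→q is +15, r→g is +15, a→p is +15 — a constant shift. It's a constant shift of +15 (ROT15).
On twenty: t+15=i, w+15=l, e+15=t, n+15=c, t+15=i, y+15=n.

iltcin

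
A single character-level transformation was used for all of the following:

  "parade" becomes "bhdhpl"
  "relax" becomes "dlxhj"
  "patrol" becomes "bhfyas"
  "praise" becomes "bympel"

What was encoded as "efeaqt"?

Shifts by position in parade: pos 0: p→b (+12), pos 1: a→h (+7), pos 2: r→d (+12), pos 3: a→h (+7) — repeating every 2. It's a Vigenère-style cipher with numeric key [12,7]: position i shifts by key[i mod 2].
Decoding efeaqt: e−12=s, f−7=y, e−12=s, a−7=t, q−12=e, t−7=m.

system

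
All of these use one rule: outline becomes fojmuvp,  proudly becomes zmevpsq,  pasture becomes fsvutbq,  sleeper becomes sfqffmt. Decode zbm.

The word is reversed, then every letter is shifted forward by 1.
Reversing it on zbm: shift back: z−1=y, b−1=a, m−1=l → yal; then reverse → lay.

lay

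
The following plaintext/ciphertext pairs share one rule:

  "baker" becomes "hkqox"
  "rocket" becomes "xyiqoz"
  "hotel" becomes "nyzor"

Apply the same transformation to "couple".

The shift depends on letter class: consonant b→h is +6, but vowel a→k is +10. Two shifts are in play — +10 for a/e/i/o/u, +6 for every other letter.
Applying it to couple: c(cons)+6=i, o(vowel)+10=y, u(vowel)+10=e, p(cons)+6=v, l(cons)+6=r, e(vowel)+10=o.

iyevro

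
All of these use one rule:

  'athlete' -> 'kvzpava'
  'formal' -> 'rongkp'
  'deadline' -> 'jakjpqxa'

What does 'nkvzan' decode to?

a(0)→k(10) and t(19)→v(21) fit y≡17x+10 (mod 26); the inverse of 17 mod 26 is 23. Each letter's alphabet position (a=0..z=25) is mapped through 17·x+10 mod 26 — an affine cipher.
Decoding nkvzan: n(13)→23·(13−10)≡17=r; k(10)→23·(10−10)≡0=a; v(21)→23·(21−10)≡19=t; z(25)→23·(25−10)≡7=h; a(0)→23·(0−10)≡4=e; n(13)→23·(13−10)≡17=r (all mod 26).

rather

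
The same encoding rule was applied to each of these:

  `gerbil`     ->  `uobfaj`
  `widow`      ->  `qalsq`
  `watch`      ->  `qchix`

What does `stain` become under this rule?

g(6)→u(20) and e(4)→o(14) fit y≡3x+2 (mod 26); the inverse of 3 mod 26 is 9. Each letter's alphabet position (a=0..z=25) is mapped through 3·x+2 mod 26 — an affine cipher.
Applying it to stain: s(18)→3·18+2≡4=e; t(19)→3·19+2≡7=h; a(0)→3·0+2≡2=c; i(8)→3·8+2≡0=a; n(13)→3·13+2≡15=p (all mod 26).

ehcap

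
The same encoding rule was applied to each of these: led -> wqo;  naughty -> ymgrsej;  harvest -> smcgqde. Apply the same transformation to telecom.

Two shifts are in play — +12 for a/e/i/o/u, +11 for every other letter.
Applying it to telecom: t(cons)+11=e, e(vowel)+12=q, l(cons)+11=w, e(vowel)+12=q, c(cons)+11=n, o(vowel)+12=a, m(cons)+11=x.

eqwqnax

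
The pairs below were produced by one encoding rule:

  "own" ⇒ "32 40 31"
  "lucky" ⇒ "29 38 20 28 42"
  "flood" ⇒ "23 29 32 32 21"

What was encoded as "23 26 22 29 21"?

o is letter #15 and maps to 32: an offset of 17. Each letter is replaced by its alphabet position (a=1..z=26) + 17.
Reversing it on 23 26 22 29 21: 23→(23−17)÷1=6=f, 26→(26−17)÷1=9=i, 22→(22−17)÷1=5=e, 29→(29−17)÷1=12=l, 21→(21−17)÷1=4=d.

field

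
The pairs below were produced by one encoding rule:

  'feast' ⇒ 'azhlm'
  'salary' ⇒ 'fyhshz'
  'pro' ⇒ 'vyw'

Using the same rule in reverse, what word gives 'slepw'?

pixel

The output letters match the input read backwards, each shifted +7: feast reversed is tsaef. Two steps: reverse the string, then apply a Caesar shift of +7.
Reversing it on slepw: shift back: s−7=l, l−7=e, e−7=x, p−7=i, w−7=p → lexip; then reverse → pixel.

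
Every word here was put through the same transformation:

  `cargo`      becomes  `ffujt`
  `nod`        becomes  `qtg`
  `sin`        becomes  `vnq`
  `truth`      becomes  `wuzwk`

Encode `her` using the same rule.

The shift depends on letter class: consonant c→f is +3, but vowel a→f is +5. Vowels shift forward by 5 and consonants shift forward by 3.
On her: h(cons)+3=k, e(vowel)+5=j, r(cons)+3=u.

kju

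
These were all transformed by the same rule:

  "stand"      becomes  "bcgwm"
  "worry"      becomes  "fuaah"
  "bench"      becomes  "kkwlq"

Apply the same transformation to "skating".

btgcowp

The shift depends on letter class: consonant s→b is +9, but vowel a→g is +6. Vowels shift forward by 6 and consonants shift forward by 9.
On skating: s(cons)+9=b, k(cons)+9=t, a(vowel)+6=g, t(cons)+9=c, i(vowel)+6=o, n(cons)+9=w, g(cons)+9=p.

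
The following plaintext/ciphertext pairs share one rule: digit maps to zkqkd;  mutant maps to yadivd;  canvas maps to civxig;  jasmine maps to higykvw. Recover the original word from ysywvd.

d(3)→z(25) and i(8)→k(10) fit y≡23x+8 (mod 26); the inverse of 23 mod 26 is 17. Treating letters as 0–25, the rule is x ↦ 23x + 8 (mod 26).
Reversing it on ysywvd: y(24)→17·(24−8)≡12=m; s(18)→17·(18−8)≡14=o; y(24)→17·(24−8)≡12=m; w(22)→17·(22−8)≡4=e; v(21)→17·(21−8)≡13=n; d(3)→17·(3−8)≡19=t (all mod 26).

moment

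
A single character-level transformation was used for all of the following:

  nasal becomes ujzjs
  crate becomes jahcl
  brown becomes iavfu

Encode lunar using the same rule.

sdujy

It's a Vigenère-style cipher with numeric key [7,9]: position i shifts by key[i mod 2].
Applying it to lunar: l+7=s, u+9=d, n+7=u, a+9=j, r+7=y.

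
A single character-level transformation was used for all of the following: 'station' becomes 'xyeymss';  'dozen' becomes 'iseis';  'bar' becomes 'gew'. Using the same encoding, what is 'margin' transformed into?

rewlms

Two shifts are in play — +4 for a/e/i/o/u, +5 for every other letter.
Applying it to margin: m(cons)+5=r, a(vowel)+4=e, r(cons)+5=w, g(cons)+5=l, i(vowel)+4=m, n(cons)+5=s.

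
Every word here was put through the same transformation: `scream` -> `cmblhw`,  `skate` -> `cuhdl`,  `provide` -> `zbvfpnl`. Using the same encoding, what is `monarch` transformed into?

wvxhbmr

The shift depends on letter class: consonant s→c is +10, but vowel e→l is +7. Vowels shift forward by 7 and consonants shift forward by 10.
On monarch: m(cons)+10=w, o(vowel)+7=v, n(cons)+10=x, a(vowel)+7=h, r(cons)+10=b, c(cons)+10=m, h(cons)+10=r.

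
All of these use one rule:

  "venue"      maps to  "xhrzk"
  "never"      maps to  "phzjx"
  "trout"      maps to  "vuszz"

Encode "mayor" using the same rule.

odctx

Letter i (0-indexed) is shifted by i+2, so successive shifts are 2, 3, 4, ….
For mayor: m+2=o, a+3=d, y+4=c, o+5=t, r+6=x.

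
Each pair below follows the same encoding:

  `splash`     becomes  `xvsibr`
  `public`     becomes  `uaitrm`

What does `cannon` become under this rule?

hguvxx

Letter i (0-indexed) is shifted by i+5, so successive shifts are 5, 6, 7, ….
Applying it to cannon: c+5=h, a+6=g, n+7=u, n+8=v, o+9=x, n+10=x.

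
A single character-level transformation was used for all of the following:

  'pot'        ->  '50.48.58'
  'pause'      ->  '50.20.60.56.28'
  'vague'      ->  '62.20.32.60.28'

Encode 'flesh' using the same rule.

30.42.28.56.34

p(#16)→50 and o(#15)→48: differences scale by 2, so n = 2·pos + 18. With a=1..z=26, the number is 2·pos + 18.
For flesh: f=6→30, l=12→42, e=5→28, s=19→56, h=8→34.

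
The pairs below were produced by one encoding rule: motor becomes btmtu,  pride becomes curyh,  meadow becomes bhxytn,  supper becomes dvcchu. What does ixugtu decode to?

harbor

m(12)→b(1) and o(14)→t(19) fit y≡9x+23 (mod 26); the inverse of 9 mod 26 is 3. Each letter's alphabet position (a=0..z=25) is mapped through 9·x+23 mod 26 — an affine cipher.
Decoding ixugtu: i(8)→3·(8−23)≡7=h; x(23)→3·(23−23)≡0=a; u(20)→3·(20−23)≡17=r; g(6)→3·(6−23)≡1=b; t(19)→3·(19−23)≡14=o; u(20)→3·(20−23)≡17=r (all mod 26).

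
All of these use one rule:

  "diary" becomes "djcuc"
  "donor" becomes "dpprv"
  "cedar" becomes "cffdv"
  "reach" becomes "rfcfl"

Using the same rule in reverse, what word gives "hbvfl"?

In diary: d→d is +0, i→j is +1, a→c is +2, r→u is +3 — the shift increases by 1 each position. The shift increases by 1 at each position, starting from +0: 0, 1, 2, ….
Undoing it on hbvfl: h−0=h, b−1=a, v−2=t, f−3=c, l−4=h.

hatch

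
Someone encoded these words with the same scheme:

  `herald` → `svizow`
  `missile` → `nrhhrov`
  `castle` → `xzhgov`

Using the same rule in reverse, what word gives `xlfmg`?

count

Each pair mirrors across the alphabet (h↔s, e↔v, r↔i): positions sum to 25. Letters are reflected about the middle of the alphabet (position → 25−position): Atbash.
Undoing it on xlfmg: x↔c, l↔o, f↔u, m↔n, g↔t.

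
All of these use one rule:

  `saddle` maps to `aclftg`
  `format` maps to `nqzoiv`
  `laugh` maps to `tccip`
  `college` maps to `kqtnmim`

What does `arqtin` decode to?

The shifts repeat in a cycle of length 2: positions 0,1,… shift by +8, +2, then the pattern repeats.
Decoding arqtin: a−8=s, r−2=p, q−8=i, t−2=r, i−8=a, n−2=l.

spiral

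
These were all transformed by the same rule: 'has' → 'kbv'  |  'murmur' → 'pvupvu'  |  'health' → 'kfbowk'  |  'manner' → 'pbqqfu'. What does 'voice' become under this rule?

ypjff

The shift depends on letter class: consonant h→k is +3, but vowel a→b is +1. The rule splits by letter class: vowels +1, consonants +3.
For voice: v(cons)+3=y, o(vowel)+1=p, i(vowel)+1=j, c(cons)+3=f, e(vowel)+1=f.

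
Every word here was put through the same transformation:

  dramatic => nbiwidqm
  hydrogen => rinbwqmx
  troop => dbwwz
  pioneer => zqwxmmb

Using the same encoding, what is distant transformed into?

Two shifts are in play — +8 for a/e/i/o/u, +10 for every other letter.
Applying it to distant: d(cons)+10=n, i(vowel)+8=q, s(cons)+10=c, t(cons)+10=d, a(vowel)+8=i, n(cons)+10=x, t(cons)+10=d.

nqcdixd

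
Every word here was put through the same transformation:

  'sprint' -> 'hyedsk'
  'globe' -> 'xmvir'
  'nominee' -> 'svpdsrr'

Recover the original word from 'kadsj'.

think

s(18)→h(7) and p(15)→y(24) fit y≡3x+5 (mod 26); the inverse of 3 mod 26 is 9. Each letter's alphabet position (a=0..z=25) is mapped through 3·x+5 mod 26 — an affine cipher.
Reversing it on kadsj: k(10)→9·(10−5)≡19=t; a(0)→9·(0−5)≡7=h; d(3)→9·(3−5)≡8=i; s(18)→9·(18−5)≡13=n; j(9)→9·(9−5)≡10=k (all mod 26).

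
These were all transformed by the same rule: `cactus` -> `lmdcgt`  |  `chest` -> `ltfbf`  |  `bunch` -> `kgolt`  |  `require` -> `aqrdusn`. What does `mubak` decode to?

Shifts by position in cactus: pos 0: c→l (+9), pos 1: a→m (+12), pos 2: c→d (+1), pos 3: t→c (+9), pos 4: u→g (+12), pos 5: s→t (+1) — repeating every 3. It's a Vigenère-style cipher with numeric key [9,12,1]: position i shifts by key[i mod 3].
Decoding mubak: m−9=d, u−12=i, b−1=a, a−9=r, k−12=y.

diary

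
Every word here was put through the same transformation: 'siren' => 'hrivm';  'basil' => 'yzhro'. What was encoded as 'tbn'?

gym

Each pair mirrors across the alphabet (s↔h, i↔r, r↔i): positions sum to 25. Each letter is replaced by its mirror in the alphabet: a↔z, b↔y, c↔x, and so on (the Atbash cipher).
Decoding tbn: t↔g, b↔y, n↔m.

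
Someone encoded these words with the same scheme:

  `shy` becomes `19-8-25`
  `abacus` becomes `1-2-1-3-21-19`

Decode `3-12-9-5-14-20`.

Letters become their 1-indexed alphabet positions: a=1 … z=26.
Undoing it on 3-12-9-5-14-20: 3=c, 12=l, 9=i, 5=e, 14=n, 20=t.

client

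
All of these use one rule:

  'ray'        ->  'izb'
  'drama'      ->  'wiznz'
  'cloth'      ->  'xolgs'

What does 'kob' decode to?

ply

Each pair mirrors across the alphabet (r↔i, a↔z, y↔b): positions sum to 25. Letters are reflected about the middle of the alphabet (position → 25−position): Atbash.
Decoding kob: k↔p, o↔l, b↔y.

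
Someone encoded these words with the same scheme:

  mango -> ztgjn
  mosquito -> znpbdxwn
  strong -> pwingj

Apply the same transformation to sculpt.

m(12)→z(25) and a(0)→t(19) fit y≡7x+19 (mod 26); the inverse of 7 mod 26 is 15. Treating letters as 0–25, the rule is x ↦ 7x + 19 (mod 26).
Applying it to sculpt: s(18)→7·18+19≡15=p; c(2)→7·2+19≡7=h; u(20)→7·20+19≡3=d; l(11)→7·11+19≡18=s; p(15)→7·15+19≡20=u; t(19)→7·19+19≡22=w (all mod 26).

phdsuw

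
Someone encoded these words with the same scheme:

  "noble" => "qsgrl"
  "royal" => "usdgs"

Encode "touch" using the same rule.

wszio

The shift increases by 1 at each position, starting from +3: 3, 4, 5, ….
Applying it to touch: t+3=w, o+4=s, u+5=z, c+6=i, h+7=o.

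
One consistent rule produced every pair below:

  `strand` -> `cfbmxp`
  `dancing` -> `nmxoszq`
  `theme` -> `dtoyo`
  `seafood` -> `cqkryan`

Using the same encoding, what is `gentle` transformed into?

qqxfvq

Shifts by position in strand: pos 0: s→c (+10), pos 1: t→f (+12), pos 2: r→b (+10), pos 3: a→m (+12) — repeating every 2. It's a Vigenère-style cipher with numeric key [10,12]: position i shifts by key[i mod 2].
Applying it to gentle: g+10=q, e+12=q, n+10=x, t+12=f, l+10=v, e+12=q.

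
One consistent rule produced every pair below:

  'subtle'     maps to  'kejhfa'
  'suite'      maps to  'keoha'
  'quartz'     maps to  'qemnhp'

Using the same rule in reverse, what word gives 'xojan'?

Treating letters as 0–25, the rule is x ↦ 23x + 12 (mod 26).
Undoing it on xojan: x(23)→17·(23−12)≡5=f; o(14)→17·(14−12)≡8=i; j(9)→17·(9−12)≡1=b; a(0)→17·(0−12)≡4=e; n(13)→17·(13−12)≡17=r (all mod 26).

fiber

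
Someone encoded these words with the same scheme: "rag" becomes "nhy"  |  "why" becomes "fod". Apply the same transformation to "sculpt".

The output letters match the input read backwards, each shifted +7: rag reversed is gar. Read the word backwards and shift each letter +7.
On sculpt: reverse → tplucs; then shift: t+7=a, p+7=w, l+7=s, u+7=b, c+7=j, s+7=z.

awsbjz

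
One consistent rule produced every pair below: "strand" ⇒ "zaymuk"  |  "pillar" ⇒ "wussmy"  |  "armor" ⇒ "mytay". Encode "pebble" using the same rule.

The shift depends on letter class: consonant s→z is +7, but vowel a→m is +12. The rule splits by letter class: vowels +12, consonants +7.
On pebble: p(cons)+7=w, e(vowel)+12=q, b(cons)+7=i, b(cons)+7=i, l(cons)+7=s, e(vowel)+12=q.

wqiisq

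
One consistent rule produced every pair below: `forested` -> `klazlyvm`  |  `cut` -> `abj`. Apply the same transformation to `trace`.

The output letters match the input read backwards, each shifted +7: forested reversed is detserof. Read the word backwards and shift each letter +7.
On trace: reverse → ecart; then shift: e+7=l, c+7=j, a+7=h, r+7=y, t+7=a.

ljhya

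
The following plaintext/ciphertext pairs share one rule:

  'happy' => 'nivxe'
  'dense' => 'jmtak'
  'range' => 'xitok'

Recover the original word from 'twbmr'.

novel

Shifts by position in happy: pos 0: h→n (+6), pos 1: a→i (+8), pos 2: p→v (+6), pos 3: p→x (+8) — repeating every 2. A repeating key of period 2 is used — shifts +6, +8 over and over.
Decoding twbmr: t−6=n, w−8=o, b−6=v, m−8=e, r−6=l.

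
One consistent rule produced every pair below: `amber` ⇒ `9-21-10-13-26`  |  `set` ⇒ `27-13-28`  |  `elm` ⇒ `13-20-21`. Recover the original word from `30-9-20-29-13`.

a is letter #1 and maps to 9: an offset of 8. Each letter is replaced by its alphabet position (a=1..z=26) + 8.
Undoing it on 30-9-20-29-13: 30→(30−8)÷1=22=v, 9→(9−8)÷1=1=a, 20→(20−8)÷1=12=l, 29→(29−8)÷1=21=u, 13→(13−8)÷1=5=e.

value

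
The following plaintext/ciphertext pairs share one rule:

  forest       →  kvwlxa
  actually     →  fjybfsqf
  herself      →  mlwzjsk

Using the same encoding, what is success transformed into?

xbhjjzx

Shifts by position in forest: pos 0: f→k (+5), pos 1: o→v (+7), pos 2: r→w (+5), pos 3: e→l (+7) — repeating every 2. It's a Vigenère-style cipher with numeric key [5,7]: position i shifts by key[i mod 2].
Applying it to success: s+5=x, u+7=b, c+5=h, c+7=j, e+5=j, s+7=z, s+5=x.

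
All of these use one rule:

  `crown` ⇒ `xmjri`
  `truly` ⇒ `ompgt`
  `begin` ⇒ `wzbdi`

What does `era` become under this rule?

zmv

Compare letters: c→x is +21, r→m is +21, o→j is +21 — a constant shift. It's a constant shift of +21 (ROT21).
For era: e+21=z, r+21=m, a+21=v.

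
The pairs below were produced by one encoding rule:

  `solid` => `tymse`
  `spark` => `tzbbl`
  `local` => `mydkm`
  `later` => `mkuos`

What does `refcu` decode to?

quest

Shifts by position in solid: pos 0: s→t (+1), pos 1: o→y (+10), pos 2: l→m (+1), pos 3: i→s (+10) — repeating every 2. It's a Vigenère-style cipher with numeric key [1,10]: position i shifts by key[i mod 2].
Reversing it on refcu: r−1=q, e−10=u, f−1=e, c−10=s, u−1=t.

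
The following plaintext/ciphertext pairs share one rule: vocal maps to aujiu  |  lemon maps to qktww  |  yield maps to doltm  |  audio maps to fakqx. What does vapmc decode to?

In vocal: v→a is +5, o→u is +6, c→j is +7, a→i is +8 — the shift increases by 1 each position. Letter i (0-indexed) is shifted by i+5, so successive shifts are 5, 6, 7, ….
Undoing it on vapmc: v−5=q, a−6=u, p−7=i, m−8=e, c−9=t.

quiet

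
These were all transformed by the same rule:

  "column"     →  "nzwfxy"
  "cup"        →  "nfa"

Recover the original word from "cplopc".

reader

Compare letters: c→n is +11, o→z is +11, l→w is +11 — a constant shift. Each letter is shifted forward by 11 in the alphabet (a Caesar shift of +11).
Undoing it on cplopc: c−11=r, p−11=e, l−11=a, o−11=d, p−11=e, c−11=r.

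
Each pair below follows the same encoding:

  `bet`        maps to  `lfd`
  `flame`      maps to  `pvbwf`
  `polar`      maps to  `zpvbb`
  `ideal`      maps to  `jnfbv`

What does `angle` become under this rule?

The shift depends on letter class: consonant b→l is +10, but vowel e→f is +1. The rule splits by letter class: vowels +1, consonants +10.
For angle: a(vowel)+1=b, n(cons)+10=x, g(cons)+10=q, l(cons)+10=v, e(vowel)+1=f.

bxqvf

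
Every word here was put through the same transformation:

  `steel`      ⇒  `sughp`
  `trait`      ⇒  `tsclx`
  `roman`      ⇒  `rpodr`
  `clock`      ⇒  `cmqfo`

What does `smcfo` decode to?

slack

In steel: s→s is +0, t→u is +1, e→g is +2, e→h is +3 — the shift increases by 1 each position. Each letter shifts forward by its position index (0, 1, 2, …) — the shift grows by one for each successive letter.
Undoing it on smcfo: s−0=s, m−1=l, c−2=a, f−3=c, o−4=k.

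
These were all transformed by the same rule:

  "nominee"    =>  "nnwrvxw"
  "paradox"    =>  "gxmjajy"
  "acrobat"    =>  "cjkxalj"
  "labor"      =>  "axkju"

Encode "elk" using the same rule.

tun

The output letters match the input read backwards, each shifted +9: nominee reversed is eenimon. The word is reversed, then every letter is shifted forward by 9.
Applying it to elk: reverse → kle; then shift: k+9=t, l+9=u, e+9=n.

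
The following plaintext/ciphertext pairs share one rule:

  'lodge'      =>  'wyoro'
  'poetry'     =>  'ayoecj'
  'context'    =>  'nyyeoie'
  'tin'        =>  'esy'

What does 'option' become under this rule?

The shift depends on letter class: consonant l→w is +11, but vowel o→y is +10. Vowels shift forward by 10 and consonants shift forward by 11.
For option: o(vowel)+10=y, p(cons)+11=a, t(cons)+11=e, i(vowel)+10=s, o(vowel)+10=y, n(cons)+11=y.

yaesyy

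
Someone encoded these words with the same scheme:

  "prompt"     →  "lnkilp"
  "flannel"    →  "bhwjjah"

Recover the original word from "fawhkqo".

It's a constant shift of +22 (ROT22).
Decoding fawhkqo: f−22=j, a−22=e, w−22=a, h−22=l, k−22=o, q−22=u, o−22=s.

jealous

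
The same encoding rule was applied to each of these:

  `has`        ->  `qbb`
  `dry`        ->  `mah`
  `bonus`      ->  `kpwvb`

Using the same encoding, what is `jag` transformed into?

The shift depends on letter class: consonant h→q is +9, but vowel a→b is +1. The rule splits by letter class: vowels +1, consonants +9.
For jag: j(cons)+9=s, a(vowel)+1=b, g(cons)+9=p.

sbp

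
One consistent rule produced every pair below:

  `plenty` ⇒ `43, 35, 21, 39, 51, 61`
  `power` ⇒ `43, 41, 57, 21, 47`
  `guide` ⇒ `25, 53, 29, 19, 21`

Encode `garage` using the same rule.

The formula is n = 2×(alphabet index, a=1) + 11.
On garage: g=7→25, a=1→13, r=18→47, a=1→13, g=7→25, e=5→21.

25, 13, 47, 13, 25, 21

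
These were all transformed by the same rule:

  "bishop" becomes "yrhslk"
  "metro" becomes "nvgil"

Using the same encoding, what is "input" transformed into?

rmkfg

Each pair mirrors across the alphabet (b↔y, i↔r, s↔h): positions sum to 25. This is the alphabet-reversal cipher (Atbash): a becomes z, b becomes y, etc.
For input: i↔r, n↔m, p↔k, u↔f, t↔g.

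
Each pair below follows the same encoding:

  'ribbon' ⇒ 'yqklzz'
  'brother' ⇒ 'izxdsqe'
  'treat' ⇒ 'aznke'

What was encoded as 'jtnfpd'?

Each letter shifts forward by (position + 7), i.e. 7, 8, 9, … — the shift grows by one for each successive letter.
Undoing it on jtnfpd: j−7=c, t−8=l, n−9=e, f−10=v, p−11=e, d−12=r.

clever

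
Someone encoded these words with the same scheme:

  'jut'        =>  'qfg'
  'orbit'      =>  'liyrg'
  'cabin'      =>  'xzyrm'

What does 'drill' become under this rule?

wiroo

Each pair mirrors across the alphabet (j↔q, u↔f, t↔g): positions sum to 25. This is the alphabet-reversal cipher (Atbash): a becomes z, b becomes y, etc.
On drill: d↔w, r↔i, i↔r, l↔o, l↔o.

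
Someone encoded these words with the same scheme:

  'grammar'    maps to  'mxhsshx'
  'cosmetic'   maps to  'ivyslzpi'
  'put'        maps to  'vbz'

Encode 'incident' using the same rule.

ptipjltz

Two shifts are in play — +7 for a/e/i/o/u, +6 for every other letter.
For incident: i(vowel)+7=p, n(cons)+6=t, c(cons)+6=i, i(vowel)+7=p, d(cons)+6=j, e(vowel)+7=l, n(cons)+6=t, t(cons)+6=z.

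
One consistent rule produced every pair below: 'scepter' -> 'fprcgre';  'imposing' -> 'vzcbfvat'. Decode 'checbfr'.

purpose

Compare letters: s→f is +13, c→p is +13, e→r is +13 — a constant shift. Each letter is shifted forward by 13 in the alphabet (a Caesar shift of +13).
Decoding checbfr: c−13=p, h−13=u, e−13=r, c−13=p, b−13=o, f−13=s, r−13=e.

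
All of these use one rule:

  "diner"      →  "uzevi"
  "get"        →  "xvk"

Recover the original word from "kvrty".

teach

This is a Caesar cipher with shift 17.
Decoding kvrty: k−17=t, v−17=e, r−17=a, t−17=c, y−17=h.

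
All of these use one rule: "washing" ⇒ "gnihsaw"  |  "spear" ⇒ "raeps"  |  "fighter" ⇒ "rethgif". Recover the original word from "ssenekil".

The output letters match the input read backwards: washing reversed is gnihsaw. The word is simply reversed.
Decoding ssenekil: then reverse → likeness.

likeness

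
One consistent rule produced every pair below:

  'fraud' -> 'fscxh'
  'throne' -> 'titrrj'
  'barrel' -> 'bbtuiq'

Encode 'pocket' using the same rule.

Each letter shifts forward by its position index (0, 1, 2, …) — the shift grows by one for each successive letter.
On pocket: p+0=p, o+1=p, c+2=e, k+3=n, e+4=i, t+5=y.

ppeniy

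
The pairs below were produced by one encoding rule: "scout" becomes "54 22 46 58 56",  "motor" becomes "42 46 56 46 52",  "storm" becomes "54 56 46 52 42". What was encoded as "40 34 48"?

The formula is n = 2×(alphabet index, a=1) + 16.
Undoing it on 40 34 48: 40→(40−16)÷2=12=l, 34→(34−16)÷2=9=i, 48→(48−16)÷2=16=p.

lip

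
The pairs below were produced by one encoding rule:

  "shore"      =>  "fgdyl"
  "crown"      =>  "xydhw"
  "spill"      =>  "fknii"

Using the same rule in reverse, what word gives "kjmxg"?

patch

s(18)→f(5) and h(7)→g(6) fit y≡7x+9 (mod 26); the inverse of 7 mod 26 is 15. Treating letters as 0–25, the rule is x ↦ 7x + 9 (mod 26).
Reversing it on kjmxg: k(10)→15·(10−9)≡15=p; j(9)→15·(9−9)≡0=a; m(12)→15·(12−9)≡19=t; x(23)→15·(23−9)≡2=c; g(6)→15·(6−9)≡7=h (all mod 26).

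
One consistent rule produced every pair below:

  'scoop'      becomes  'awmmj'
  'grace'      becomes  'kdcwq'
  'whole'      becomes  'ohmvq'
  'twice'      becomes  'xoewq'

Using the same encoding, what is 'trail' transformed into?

xdcev

Treating letters as 0–25, the rule is x ↦ 23x + 2 (mod 26).
For trail: t(19)→23·19+2≡23=x; r(17)→23·17+2≡3=d; a(0)→23·0+2≡2=c; i(8)→23·8+2≡4=e; l(11)→23·11+2≡21=v (all mod 26).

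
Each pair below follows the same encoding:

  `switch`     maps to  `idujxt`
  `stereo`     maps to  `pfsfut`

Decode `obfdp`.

The output letters match the input read backwards, each shifted +1: switch reversed is hctiws. Two steps: reverse the string, then apply a Caesar shift of +1.
Reversing it on obfdp: shift back: o−1=n, b−1=a, f−1=e, d−1=c, p−1=o → naeco; then reverse → ocean.

ocean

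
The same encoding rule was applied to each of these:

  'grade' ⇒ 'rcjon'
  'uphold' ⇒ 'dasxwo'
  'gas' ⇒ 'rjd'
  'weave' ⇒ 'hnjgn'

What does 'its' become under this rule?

red

The rule splits by letter class: vowels +9, consonants +11.
For its: i(vowel)+9=r, t(cons)+11=e, s(cons)+11=d.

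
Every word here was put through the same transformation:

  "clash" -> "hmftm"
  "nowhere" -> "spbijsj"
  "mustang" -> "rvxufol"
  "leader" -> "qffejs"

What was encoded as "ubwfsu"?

parent

A repeating key of period 2 is used — shifts +5, +1 over and over.
Undoing it on ubwfsu: u−5=p, b−1=a, w−5=r, f−1=e, s−5=n, u−1=t.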